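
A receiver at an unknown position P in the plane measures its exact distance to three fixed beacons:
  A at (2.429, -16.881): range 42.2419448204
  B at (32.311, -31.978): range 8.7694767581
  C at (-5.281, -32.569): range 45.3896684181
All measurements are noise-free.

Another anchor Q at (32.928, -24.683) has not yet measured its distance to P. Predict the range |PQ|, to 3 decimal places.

13.554

eq1: (x − 2.429)² + (y + 16.881)² = 42.2419448204²
eq2: (x − 32.311)² + (y + 31.978)² = 8.7694767581²
eq3: (x + 5.281)² + (y + 32.569)² = 45.3896684181²
eq3−eq2, eq3−eq1 (x²,y² cancel):
  75.184·x + 1.182·y = 2961.282759
  15.420·x + 31.376·y = -521.920423
det = 75.184·31.376 − 1.182·15.420 = 2340.746744
x = (2961.282759·31.376 − 1.182·-521.920423) / 2340.746744 = 39.957385
y = (75.184·-521.920423 − 2961.282759·15.420) / 2340.746744 = -36.271778
|P − Q| = √((39.957385 − 32.928)² + (-36.271778 − -24.683)²) = 13.554040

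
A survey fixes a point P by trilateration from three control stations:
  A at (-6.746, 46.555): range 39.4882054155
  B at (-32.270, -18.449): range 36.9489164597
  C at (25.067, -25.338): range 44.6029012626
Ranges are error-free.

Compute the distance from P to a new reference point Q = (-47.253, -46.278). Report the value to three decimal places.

67.717

eq1: (x + 6.746)² + (y − 46.555)² = 39.4882054155²
eq2: (x + 32.270)² + (y + 18.449)² = 36.9489164597²
eq3: (x − 25.067)² + (y + 25.338)² = 44.6029012626²
eq3−eq2, eq3−eq1 (x²,y² cancel):
  -114.674·x + 13.778·y = 735.546141
  -63.626·x + 143.786·y = 1372.608242
det = -114.674·143.786 − 13.778·-63.626 = -15611.876736
x = (735.546141·143.786 − 13.778·1372.608242) / -15611.876736 = -5.563037
y = (-114.674·1372.608242 − 735.546141·-63.626) / -15611.876736 = 7.084518
|P − Q| = √((-5.563037 − -47.253)² + (7.084518 − -46.278)²) = 67.717142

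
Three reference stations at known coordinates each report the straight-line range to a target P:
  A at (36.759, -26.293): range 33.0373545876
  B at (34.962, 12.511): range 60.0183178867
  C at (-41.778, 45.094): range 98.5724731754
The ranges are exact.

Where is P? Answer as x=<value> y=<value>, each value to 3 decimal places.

eq1: (x − 36.759)² + (y + 26.293)² = 33.0373545876²
eq2: (x − 34.962)² + (y − 12.511)² = 60.0183178867²
eq3: (x + 41.778)² + (y − 45.094)² = 98.5724731754²
eq3−eq1, eq3−eq2 (x²,y² cancel):
  157.074·x − 142.774·y = 6888.741480
  153.480·x − 65.166·y = 3714.330431
det = 157.074·-65.166 − -142.774·153.480 = 11677.069236
x = (6888.741480·-65.166 − -142.774·3714.330431) / 11677.069236 = 6.970763
y = (157.074·3714.330431 − 6888.741480·153.480) / 11677.069236 = -40.580328

x=6.971 y=-40.580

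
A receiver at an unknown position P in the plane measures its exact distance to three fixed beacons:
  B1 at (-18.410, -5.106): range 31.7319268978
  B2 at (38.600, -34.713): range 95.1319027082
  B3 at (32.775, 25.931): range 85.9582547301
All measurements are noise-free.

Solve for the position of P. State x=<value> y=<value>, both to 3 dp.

x=-49.525 y=1.121

eq1: (x + 18.410)² + (y + 5.106)² = 31.7319268978²
eq2: (x − 38.600)² + (y + 34.713)² = 95.1319027082²
eq3: (x − 32.775)² + (y − 25.931)² = 85.9582547301²
eq2−eq1, eq2−eq3 (x²,y² cancel):
  -114.020·x + 59.214·y = 5713.210695
  -11.650·x + 121.288·y = 712.922374
det = -114.020·121.288 − 59.214·-11.650 = -13139.414660
x = (5713.210695·121.288 − 59.214·712.922374) / -13139.414660 = -49.524955
y = (-114.020·712.922374 − 5713.210695·-11.650) / -13139.414660 = 1.120941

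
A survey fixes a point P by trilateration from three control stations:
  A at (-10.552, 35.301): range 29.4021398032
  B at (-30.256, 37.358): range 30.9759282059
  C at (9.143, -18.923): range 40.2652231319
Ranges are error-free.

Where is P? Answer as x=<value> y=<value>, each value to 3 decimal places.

eq1: (x + 10.552)² + (y − 35.301)² = 29.4021398032²
eq2: (x + 30.256)² + (y − 37.358)² = 30.9759282059²
eq3: (x − 9.143)² + (y + 18.923)² = 40.2652231319²
eq3−eq2, eq3−eq1 (x²,y² cancel):
  -78.798·x + 112.562·y = 2531.151388
  -39.390·x + 108.448·y = 1672.633296
det = -78.798·108.448 − 112.562·-39.390 = -4111.668324
x = (2531.151388·108.448 − 112.562·1672.633296) / -4111.668324 = -20.970407
y = (-78.798·1672.633296 − 2531.151388·-39.390) / -4111.668324 = 7.806589

x=-20.970 y=7.807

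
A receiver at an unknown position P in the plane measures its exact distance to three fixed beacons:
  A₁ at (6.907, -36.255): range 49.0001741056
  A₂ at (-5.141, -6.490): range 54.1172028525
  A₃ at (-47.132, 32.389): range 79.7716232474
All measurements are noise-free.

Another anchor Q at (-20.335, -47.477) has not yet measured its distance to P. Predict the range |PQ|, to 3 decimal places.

eq1: (x − 6.907)² + (y + 36.255)² = 49.0001741056²
eq2: (x + 5.141)² + (y + 6.490)² = 54.1172028525²
eq3: (x + 47.132)² + (y − 32.389)² = 79.7716232474²
eq3−eq2, eq3−eq1 (x²,y² cancel):
  83.982·x − 77.758·y = 232.917467
  108.078·x − 137.288·y = 2054.153742
det = 83.982·-137.288 − -77.758·108.078 = -3125.791692
x = (232.917467·-137.288 − -77.758·2054.153742) / -3125.791692 = -40.869682
y = (83.982·2054.153742 − 232.917467·108.078) / -3125.791692 = -47.136438
|P − Q| = √((-40.869682 − -20.335)² + (-47.136438 − -47.477)²) = 20.537506

20.538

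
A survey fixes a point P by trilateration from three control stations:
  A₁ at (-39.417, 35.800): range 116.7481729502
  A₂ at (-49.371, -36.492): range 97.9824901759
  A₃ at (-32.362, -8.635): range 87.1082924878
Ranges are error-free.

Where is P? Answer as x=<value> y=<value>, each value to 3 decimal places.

x=48.507 y=-41.008

eq1: (x + 39.417)² + (y − 35.800)² = 116.7481729502²
eq2: (x + 49.371)² + (y + 36.492)² = 97.9824901759²
eq3: (x + 32.362)² + (y + 8.635)² = 87.1082924878²
eq2−eq1, eq2−eq3 (x²,y² cancel):
  19.908·x + 144.584·y = -4963.389322
  34.018·x + 55.714·y = -634.585675
det = 19.908·55.714 − 144.584·34.018 = -3809.304200
x = (-4963.389322·55.714 − 144.584·-634.585675) / -3809.304200 = 48.507372
y = (19.908·-634.585675 − -4963.389322·34.018) / -3809.304200 = -41.007816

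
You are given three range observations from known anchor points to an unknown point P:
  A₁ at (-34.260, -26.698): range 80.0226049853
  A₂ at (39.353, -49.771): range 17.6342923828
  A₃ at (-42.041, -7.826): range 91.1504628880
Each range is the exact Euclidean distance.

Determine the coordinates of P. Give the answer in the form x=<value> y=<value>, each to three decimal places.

x=45.495 y=-33.241

eq1: (x + 34.260)² + (y + 26.698)² = 80.0226049853²
eq2: (x − 39.353)² + (y + 49.771)² = 17.6342923828²
eq3: (x + 42.041)² + (y + 7.826)² = 91.1504628880²
eq2−eq1, eq2−eq3 (x²,y² cancel):
  -147.226·x + 46.146·y = -8231.929287
  -162.788·x + 83.890·y = -10194.557710
det = -147.226·83.890 − 46.146·-162.788 = -4838.774092
x = (-8231.929287·83.890 − 46.146·-10194.557710) / -4838.774092 = 45.494682
y = (-147.226·-10194.557710 − -8231.929287·-162.788) / -4838.774092 = -33.240785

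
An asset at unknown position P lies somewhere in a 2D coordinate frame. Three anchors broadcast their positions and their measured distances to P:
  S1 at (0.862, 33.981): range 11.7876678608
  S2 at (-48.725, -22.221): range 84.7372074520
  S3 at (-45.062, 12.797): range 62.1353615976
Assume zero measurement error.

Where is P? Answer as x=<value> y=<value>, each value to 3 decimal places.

x=12.380 y=36.486

eq1: (x − 0.862)² + (y − 33.981)² = 11.7876678608²
eq2: (x + 48.725)² + (y + 22.221)² = 84.7372074520²
eq3: (x + 45.062)² + (y − 12.797)² = 62.1353615976²
eq2−eq3, eq2−eq1 (x²,y² cancel):
  7.326·x + 70.036·y = 2646.039753
  99.174·x + 112.404·y = 5328.998152
det = 7.326·112.404 − 70.036·99.174 = -6122.278560
x = (2646.039753·112.404 − 70.036·5328.998152) / -6122.278560 = 12.380401
y = (7.326·5328.998152 − 2646.039753·99.174) / -6122.278560 = 36.486106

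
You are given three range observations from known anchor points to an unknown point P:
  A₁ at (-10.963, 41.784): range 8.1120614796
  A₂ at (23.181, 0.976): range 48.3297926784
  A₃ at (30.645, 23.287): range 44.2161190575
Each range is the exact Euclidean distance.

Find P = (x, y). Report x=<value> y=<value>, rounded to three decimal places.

eq1: (x + 10.963)² + (y − 41.784)² = 8.1120614796²
eq2: (x − 23.181)² + (y − 0.976)² = 48.3297926784²
eq3: (x − 30.645)² + (y − 23.287)² = 44.2161190575²
eq2−eq1, eq2−eq3 (x²,y² cancel):
  -68.288·x + 81.616·y = 3597.742007
  14.928·x + 44.622·y = 1323.792733
det = -68.288·44.622 − 81.616·14.928 = -4265.510784
x = (3597.742007·44.622 − 81.616·1323.792733) / -4265.510784 = -12.307032
y = (-68.288·1323.792733 − 3597.742007·14.928) / -4265.510784 = 33.784055

x=-12.307 y=33.784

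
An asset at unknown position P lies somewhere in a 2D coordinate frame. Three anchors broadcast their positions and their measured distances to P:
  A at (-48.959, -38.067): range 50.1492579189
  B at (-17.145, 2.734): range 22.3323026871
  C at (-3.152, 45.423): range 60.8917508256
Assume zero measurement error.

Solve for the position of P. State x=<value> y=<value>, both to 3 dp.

x=-4.194 y=-15.460

eq1: (x + 48.959)² + (y + 38.067)² = 50.1492579189²
eq2: (x + 17.145)² + (y − 2.734)² = 22.3323026871²
eq3: (x + 3.152)² + (y − 45.423)² = 60.8917508256²
eq1−eq2, eq1−eq3 (x²,y² cancel):
  63.628·x + 81.602·y = -1528.438062
  91.614·x + 166.980·y = -2965.753386
det = 63.628·166.980 − 81.602·91.614 = 3148.717812
x = (-1528.438062·166.980 − 81.602·-2965.753386) / 3148.717812 = -4.194463
y = (63.628·-2965.753386 − -1528.438062·91.614) / 3148.717812 = -15.459827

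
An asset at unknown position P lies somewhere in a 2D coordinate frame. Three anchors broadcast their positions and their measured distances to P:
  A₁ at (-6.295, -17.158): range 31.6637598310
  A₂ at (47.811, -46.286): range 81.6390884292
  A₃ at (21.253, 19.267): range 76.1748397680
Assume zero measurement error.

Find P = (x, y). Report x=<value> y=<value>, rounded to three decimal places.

eq1: (x + 6.295)² + (y + 17.158)² = 31.6637598310²
eq2: (x − 47.811)² + (y + 46.286)² = 81.6390884292²
eq3: (x − 21.253)² + (y − 19.267)² = 76.1748397680²
eq1−eq3, eq1−eq2 (x²,y² cancel):
  55.096·x + 72.850·y = -4311.129218
  108.212·x − 58.256·y = -1568.085545
det = 55.096·-58.256 − 72.850·108.212 = -11092.916776
x = (-4311.129218·-58.256 − 72.850·-1568.085545) / -11092.916776 = -32.938512
y = (55.096·-1568.085545 − -4311.129218·108.212) / -11092.916776 = -34.266972

x=-32.939 y=-34.267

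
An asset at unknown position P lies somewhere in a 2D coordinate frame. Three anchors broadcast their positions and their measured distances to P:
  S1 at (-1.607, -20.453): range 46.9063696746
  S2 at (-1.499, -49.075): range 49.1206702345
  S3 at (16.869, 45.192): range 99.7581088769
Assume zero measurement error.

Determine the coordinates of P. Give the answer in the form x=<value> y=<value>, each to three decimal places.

x=-47.260 y=-31.222

eq1: (x + 1.607)² + (y + 20.453)² = 46.9063696746²
eq2: (x + 1.499)² + (y + 49.075)² = 49.1206702345²
eq3: (x − 16.869)² + (y − 45.192)² = 99.7581088769²
eq3−eq1, eq3−eq2 (x²,y² cancel):
  -36.952·x − 131.290·y = 5845.500404
  -36.736·x − 188.534·y = 7622.562643
det = -36.952·-188.534 − -131.290·-36.736 = 2143.638928
x = (5845.500404·-188.534 − -131.290·7622.562643) / 2143.638928 = -47.260442
y = (-36.952·7622.562643 − 5845.500404·-36.736) / 2143.638928 = -31.221971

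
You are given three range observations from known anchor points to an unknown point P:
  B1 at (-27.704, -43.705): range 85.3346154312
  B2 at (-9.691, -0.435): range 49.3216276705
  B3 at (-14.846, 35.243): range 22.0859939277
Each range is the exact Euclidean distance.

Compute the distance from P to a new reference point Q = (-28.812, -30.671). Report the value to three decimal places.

72.255

eq1: (x + 27.704)² + (y + 43.705)² = 85.3346154312²
eq2: (x + 9.691)² + (y + 0.435)² = 49.3216276705²
eq3: (x + 14.846)² + (y − 35.243)² = 22.0859939277²
eq3−eq1, eq3−eq2 (x²,y² cancel):
  -25.716·x − 157.896·y = -5579.039587
  10.310·x − 71.356·y = -3313.199887
det = -25.716·-71.356 − -157.896·10.310 = 3462.898656
x = (-5579.039587·-71.356 − -157.896·-3313.199887) / 3462.898656 = -36.109362
y = (-25.716·-3313.199887 − -5579.039587·10.310) / 3462.898656 = 41.214647
|P − Q| = √((-36.109362 − -28.812)² + (41.214647 − -30.671)²) = 72.255088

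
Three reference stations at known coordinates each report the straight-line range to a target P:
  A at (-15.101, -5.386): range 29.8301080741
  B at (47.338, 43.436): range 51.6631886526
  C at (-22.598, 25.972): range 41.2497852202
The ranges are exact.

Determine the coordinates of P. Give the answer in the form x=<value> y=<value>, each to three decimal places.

x=12.886 y=4.938

eq1: (x + 15.101)² + (y + 5.386)² = 29.8301080741²
eq2: (x − 47.338)² + (y − 43.436)² = 51.6631886526²
eq3: (x + 22.598)² + (y − 25.972)² = 41.2497852202²
eq2−eq3, eq2−eq1 (x²,y² cancel):
  -139.872·x − 34.928·y = -1974.817671
  -124.878·x − 97.644·y = -2091.273429
det = -139.872·-97.644 − -34.928·-124.878 = 9295.922784
x = (-1974.817671·-97.644 − -34.928·-2091.273429) / 9295.922784 = 12.885767
y = (-139.872·-2091.273429 − -1974.817671·-124.878) / 9295.922784 = 4.937575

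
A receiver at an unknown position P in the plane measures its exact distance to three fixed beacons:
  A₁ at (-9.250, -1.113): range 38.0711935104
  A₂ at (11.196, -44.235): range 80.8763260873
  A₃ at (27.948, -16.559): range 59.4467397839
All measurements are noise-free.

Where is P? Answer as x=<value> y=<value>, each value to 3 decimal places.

eq1: (x + 9.250)² + (y + 1.113)² = 38.0711935104²
eq2: (x − 11.196)² + (y + 44.235)² = 80.8763260873²
eq3: (x − 27.948)² + (y + 16.559)² = 59.4467397839²
eq3−eq1, eq3−eq2 (x²,y² cancel):
  -74.396·x + 30.892·y = 1116.009180
  -33.504·x − 55.352·y = -1980.270794
det = -74.396·-55.352 − 30.892·-33.504 = 5152.972960
x = (1116.009180·-55.352 − 30.892·-1980.270794) / 5152.972960 = -0.116208
y = (-74.396·-1980.270794 − 1116.009180·-33.504) / 5152.972960 = 35.846297

x=-0.116 y=35.846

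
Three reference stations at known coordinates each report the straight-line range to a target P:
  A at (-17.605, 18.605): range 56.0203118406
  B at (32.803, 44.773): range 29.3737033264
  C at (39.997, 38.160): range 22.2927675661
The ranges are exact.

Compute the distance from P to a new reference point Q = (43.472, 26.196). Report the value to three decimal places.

eq1: (x + 17.605)² + (y − 18.605)² = 56.0203118406²
eq2: (x − 32.803)² + (y − 44.773)² = 29.3737033264²
eq3: (x − 39.997)² + (y − 38.160)² = 22.2927675661²
eq3−eq2, eq3−eq1 (x²,y² cancel):
  -14.388·x + 13.226·y = -341.134232
  -115.204·x − 39.110·y = -5041.171412
det = -14.388·-39.110 − 13.226·-115.204 = 2086.402784
x = (-341.134232·-39.110 − 13.226·-5041.171412) / 2086.402784 = 38.351316
y = (-14.388·-5041.171412 − -341.134232·-115.204) / 2086.402784 = 15.928059
|P − Q| = √((38.351316 − 43.472)² + (15.928059 − 26.196)²) = 11.473971

11.474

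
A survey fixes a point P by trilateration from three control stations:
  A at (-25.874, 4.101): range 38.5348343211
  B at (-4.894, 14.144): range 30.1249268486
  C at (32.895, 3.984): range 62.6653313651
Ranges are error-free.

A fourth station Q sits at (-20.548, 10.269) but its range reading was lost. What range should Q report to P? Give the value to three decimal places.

31.555

eq1: (x + 25.874)² + (y − 4.101)² = 38.5348343211²
eq2: (x + 4.894)² + (y − 14.144)² = 30.1249268486²
eq3: (x − 32.895)² + (y − 3.984)² = 62.6653313651²
eq1−eq2, eq1−eq3 (x²,y² cancel):
  41.960·x + 20.086·y = 115.144134
  117.538·x − 0.234·y = -2030.339095
det = 41.960·-0.234 − 20.086·117.538 = -2370.686908
x = (115.144134·-0.234 − 20.086·-2030.339095) / -2370.686908 = -17.190987
y = (41.960·-2030.339095 − 115.144134·117.538) / -2370.686908 = 41.644824
|P − Q| = √((-17.190987 − -20.548)² + (41.644824 − 10.269)²) = 31.554903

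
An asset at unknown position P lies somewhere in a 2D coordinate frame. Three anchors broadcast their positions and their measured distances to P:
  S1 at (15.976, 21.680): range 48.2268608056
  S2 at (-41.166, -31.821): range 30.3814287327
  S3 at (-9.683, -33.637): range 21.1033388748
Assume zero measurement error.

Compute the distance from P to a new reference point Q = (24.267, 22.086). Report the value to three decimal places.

54.462

eq1: (x − 15.976)² + (y − 21.680)² = 48.2268608056²
eq2: (x + 41.166)² + (y + 31.821)² = 30.3814287327²
eq3: (x + 9.683)² + (y + 33.637)² = 21.1033388748²
eq1−eq2, eq1−eq3 (x²,y² cancel):
  -114.284·x − 107.002·y = 3384.759512
  -51.318·x − 110.634·y = 2380.432473
det = -114.284·-110.634 − -107.002·-51.318 = 7152.567420
x = (3384.759512·-110.634 − -107.002·2380.432473) / 7152.567420 = -16.743421
y = (-114.284·2380.432473 − 3384.759512·-51.318) / 7152.567420 = -13.749784
|P − Q| = √((-16.743421 − 24.267)² + (-13.749784 − 22.086)²) = 54.461528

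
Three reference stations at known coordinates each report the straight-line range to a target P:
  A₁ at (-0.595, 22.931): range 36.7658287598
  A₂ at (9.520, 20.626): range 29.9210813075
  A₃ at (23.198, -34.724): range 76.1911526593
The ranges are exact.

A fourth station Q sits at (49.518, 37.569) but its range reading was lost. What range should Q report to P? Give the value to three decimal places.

eq1: (x + 0.595)² + (y − 22.931)² = 36.7658287598²
eq2: (x − 9.520)² + (y − 20.626)² = 29.9210813075²
eq3: (x − 23.198)² + (y + 34.724)² = 76.1911526593²
eq2−eq1, eq2−eq3 (x²,y² cancel):
  -20.230·x + 4.610·y = -446.332548
  27.356·x − 110.700·y = -3681.979533
det = -20.230·-110.700 − 4.610·27.356 = 2113.349840
x = (-446.332548·-110.700 − 4.610·-3681.979533) / 2113.349840 = 31.411240
y = (-20.230·-3681.979533 − -446.332548·27.356) / 2113.349840 = 41.023174
|P − Q| = √((31.411240 − 49.518)² + (41.023174 − 37.569)²) = 18.433287

18.433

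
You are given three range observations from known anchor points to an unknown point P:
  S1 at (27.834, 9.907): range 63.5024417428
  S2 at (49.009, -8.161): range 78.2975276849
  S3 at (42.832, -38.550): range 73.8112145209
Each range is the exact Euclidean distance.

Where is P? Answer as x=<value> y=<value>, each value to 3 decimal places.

eq1: (x − 27.834)² + (y − 9.907)² = 63.5024417428²
eq2: (x − 49.009)² + (y + 8.161)² = 78.2975276849²
eq3: (x − 42.832)² + (y + 38.550)² = 73.8112145209²
eq2−eq3, eq2−eq1 (x²,y² cancel):
  -12.354·x − 60.778·y = 1534.606175
  -42.350·x + 36.136·y = 502.338937
det = -12.354·36.136 − -60.778·-42.350 = -3020.372444
x = (1534.606175·36.136 − -60.778·502.338937) / -3020.372444 = -28.468570
y = (-12.354·502.338937 − 1534.606175·-42.350) / -3020.372444 = -19.462724

x=-28.469 y=-19.463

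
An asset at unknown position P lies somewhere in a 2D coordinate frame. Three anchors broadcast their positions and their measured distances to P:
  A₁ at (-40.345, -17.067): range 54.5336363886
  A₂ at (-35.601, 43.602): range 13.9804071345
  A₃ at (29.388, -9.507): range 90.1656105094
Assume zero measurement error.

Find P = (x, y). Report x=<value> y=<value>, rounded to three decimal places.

x=-47.893 y=36.942

eq1: (x + 40.345)² + (y + 17.067)² = 54.5336363886²
eq2: (x + 35.601)² + (y − 43.602)² = 13.9804071345²
eq3: (x − 29.388)² + (y + 9.507)² = 90.1656105094²
eq3−eq1, eq3−eq2 (x²,y² cancel):
  -139.466·x − 15.120·y = 6120.883742
  -129.978·x + 106.218·y = 10148.913547
det = -139.466·106.218 − -15.120·-129.978 = -16779.066948
x = (6120.883742·106.218 − -15.120·10148.913547) / -16779.066948 = -47.892985
y = (-139.466·10148.913547 − 6120.883742·-129.978) / -16779.066948 = 36.941753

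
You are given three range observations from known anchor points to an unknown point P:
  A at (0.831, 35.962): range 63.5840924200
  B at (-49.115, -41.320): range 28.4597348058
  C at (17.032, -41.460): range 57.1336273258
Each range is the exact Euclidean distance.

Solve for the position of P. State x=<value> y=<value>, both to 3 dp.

x=-34.541 y=-16.875

eq1: (x − 0.831)² + (y − 35.962)² = 63.5840924200²
eq2: (x + 49.115)² + (y + 41.320)² = 28.4597348058²
eq3: (x − 17.032)² + (y + 41.460)² = 57.1336273258²
eq3−eq2, eq3−eq1 (x²,y² cancel):
  -132.294·x + 0.280·y = 4564.899867
  -32.402·x + 154.844·y = -1493.750056
det = -132.294·154.844 − 0.280·-32.402 = -20475.859576
x = (4564.899867·154.844 − 0.280·-1493.750056) / -20475.859576 = -34.541437
y = (-132.294·-1493.750056 − 4564.899867·-32.402) / -20475.859576 = -16.874801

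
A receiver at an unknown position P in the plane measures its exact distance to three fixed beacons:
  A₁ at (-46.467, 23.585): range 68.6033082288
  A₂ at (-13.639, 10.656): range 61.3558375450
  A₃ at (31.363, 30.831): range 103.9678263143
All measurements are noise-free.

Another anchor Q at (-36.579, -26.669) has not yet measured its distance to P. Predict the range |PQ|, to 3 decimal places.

18.383

eq1: (x + 46.467)² + (y − 23.585)² = 68.6033082288²
eq2: (x + 13.639)² + (y − 10.656)² = 61.3558375450²
eq3: (x − 31.363)² + (y − 30.831)² = 103.9678263143²
eq1−eq2, eq1−eq3 (x²,y² cancel):
  65.656·x − 25.858·y = -1473.986558
  155.660·x + 14.492·y = -6884.140993
det = 65.656·14.492 − -25.858·155.660 = 4976.543032
x = (-1473.986558·14.492 − -25.858·-6884.140993) / 4976.543032 = -40.062174
y = (65.656·-6884.140993 − -1473.986558·155.660) / 4976.543032 = -44.718676
|P − Q| = √((-40.062174 − -36.579)² + (-44.718676 − -26.669)²) = 18.382690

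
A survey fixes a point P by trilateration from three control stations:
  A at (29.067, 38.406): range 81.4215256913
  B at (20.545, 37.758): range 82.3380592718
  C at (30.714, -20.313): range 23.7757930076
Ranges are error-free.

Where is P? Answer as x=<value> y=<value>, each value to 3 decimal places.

eq1: (x − 29.067)² + (y − 38.406)² = 81.4215256913²
eq2: (x − 20.545)² + (y − 37.758)² = 82.3380592718²
eq3: (x − 30.714)² + (y + 20.313)² = 23.7757930076²
eq3−eq2, eq3−eq1 (x²,y² cancel):
  -20.338·x + 116.142·y = -5722.471848
  -3.294·x + 117.438·y = -5100.232953
det = -20.338·117.438 − 116.142·-3.294 = -2005.882296
x = (-5722.471848·117.438 − 116.142·-5100.232953) / -2005.882296 = 39.725358
y = (-20.338·-5100.232953 − -5722.471848·-3.294) / -2005.882296 = -42.314903

x=39.725 y=-42.315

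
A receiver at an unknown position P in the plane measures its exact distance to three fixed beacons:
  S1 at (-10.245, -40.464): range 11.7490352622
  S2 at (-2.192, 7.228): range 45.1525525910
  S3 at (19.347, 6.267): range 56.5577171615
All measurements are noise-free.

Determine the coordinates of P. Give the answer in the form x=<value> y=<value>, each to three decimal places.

x=-20.177 y=-34.188

eq1: (x + 10.245)² + (y + 40.464)² = 11.7490352622²
eq2: (x + 2.192)² + (y − 7.228)² = 45.1525525910²
eq3: (x − 19.347)² + (y − 6.267)² = 56.5577171615²
eq2−eq1, eq2−eq3 (x²,y² cancel):
  -16.106·x − 95.384·y = 3585.959649
  43.078·x − 1.922·y = -803.489515
det = -16.106·-1.922 − -95.384·43.078 = 4139.907684
x = (3585.959649·-1.922 − -95.384·-803.489515) / 4139.907684 = -20.177324
y = (-16.106·-803.489515 − 3585.959649·43.078) / 4139.907684 = -34.187953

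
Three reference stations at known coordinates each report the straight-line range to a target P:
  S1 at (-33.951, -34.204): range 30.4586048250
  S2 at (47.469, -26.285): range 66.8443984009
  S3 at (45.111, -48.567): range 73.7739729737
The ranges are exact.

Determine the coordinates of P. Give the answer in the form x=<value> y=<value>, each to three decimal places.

x=-17.063 y=-8.856

eq1: (x + 33.951)² + (y + 34.204)² = 30.4586048250²
eq2: (x − 47.469)² + (y + 26.285)² = 66.8443984009²
eq3: (x − 45.111)² + (y + 48.567)² = 73.7739729737²
eq3−eq1, eq3−eq2 (x²,y² cancel):
  -158.124·x + 28.726·y = 2443.700687
  4.716·x + 44.564·y = -475.123133
det = -158.124·44.564 − 28.726·4.716 = -7182.109752
x = (2443.700687·44.564 − 28.726·-475.123133) / -7182.109752 = -17.063157
y = (-158.124·-475.123133 − 2443.700687·4.716) / -7182.109752 = -8.855877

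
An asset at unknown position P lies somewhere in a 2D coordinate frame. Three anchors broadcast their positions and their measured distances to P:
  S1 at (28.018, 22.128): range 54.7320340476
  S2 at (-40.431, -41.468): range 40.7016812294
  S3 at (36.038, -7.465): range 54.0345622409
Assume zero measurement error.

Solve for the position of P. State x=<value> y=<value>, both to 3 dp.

x=-17.997 y=-7.507

eq1: (x − 28.018)² + (y − 22.128)² = 54.7320340476²
eq2: (x + 40.431)² + (y + 41.468)² = 40.7016812294²
eq3: (x − 36.038)² + (y + 7.465)² = 54.0345622409²
eq1−eq2, eq1−eq3 (x²,y² cancel):
  -136.898·x − 127.192·y = 3418.572773
  16.040·x − 59.186·y = 155.668595
det = -136.898·-59.186 − -127.192·16.040 = 10142.604708
x = (3418.572773·-59.186 − -127.192·155.668595) / 10142.604708 = -17.996546
y = (-136.898·155.668595 − 3418.572773·16.040) / 10142.604708 = -7.507404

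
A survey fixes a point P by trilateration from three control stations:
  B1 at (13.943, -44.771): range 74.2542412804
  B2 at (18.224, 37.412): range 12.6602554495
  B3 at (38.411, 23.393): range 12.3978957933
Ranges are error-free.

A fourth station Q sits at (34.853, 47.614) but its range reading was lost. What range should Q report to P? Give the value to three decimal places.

20.818

eq1: (x − 13.943)² + (y + 44.771)² = 74.2542412804²
eq2: (x − 18.224)² + (y − 37.412)² = 12.6602554495²
eq3: (x − 38.411)² + (y − 23.393)² = 12.3978957933²
eq1−eq3, eq1−eq2 (x²,y² cancel):
  48.936·x + 136.328·y = 5183.772208
  8.562·x + 164.366·y = 4886.332510
det = 48.936·164.366 − 136.328·8.562 = 6876.174240
x = (5183.772208·164.366 − 136.328·4886.332510) / 6876.174240 = 27.034214
y = (48.936·4886.332510 − 5183.772208·8.562) / 6876.174240 = 28.320124
|P − Q| = √((27.034214 − 34.853)² + (28.320124 − 47.614)²) = 20.817950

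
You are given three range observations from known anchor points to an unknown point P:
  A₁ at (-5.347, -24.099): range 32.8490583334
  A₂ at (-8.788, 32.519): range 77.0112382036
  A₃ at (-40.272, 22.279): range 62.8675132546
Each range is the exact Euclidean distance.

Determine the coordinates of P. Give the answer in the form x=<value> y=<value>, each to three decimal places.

eq1: (x + 5.347)² + (y + 24.099)² = 32.8490583334²
eq2: (x + 8.788)² + (y − 32.519)² = 77.0112382036²
eq3: (x + 40.272)² + (y − 22.279)² = 62.8675132546²
eq3−eq1, eq3−eq2 (x²,y² cancel):
  69.850·x − 92.756·y = 1364.427974
  62.968·x + 20.480·y = -2961.880107
det = 69.850·20.480 − -92.756·62.968 = 7271.187808
x = (1364.427974·20.480 − -92.756·-2961.880107) / 7271.187808 = -33.940626
y = (69.850·-2961.880107 − 1364.427974·62.968) / 7271.187808 = -40.268885

x=-33.941 y=-40.269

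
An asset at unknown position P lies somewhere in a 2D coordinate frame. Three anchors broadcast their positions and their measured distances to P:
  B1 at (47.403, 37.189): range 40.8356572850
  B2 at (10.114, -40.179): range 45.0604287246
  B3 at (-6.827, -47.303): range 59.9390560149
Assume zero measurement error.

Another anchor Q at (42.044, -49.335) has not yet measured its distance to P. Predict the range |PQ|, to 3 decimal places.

51.695

eq1: (x − 47.403)² + (y − 37.189)² = 40.8356572850²
eq2: (x − 10.114)² + (y + 40.179)² = 45.0604287246²
eq3: (x + 6.827)² + (y + 47.303)² = 59.9390560149²
eq3−eq2, eq3−eq1 (x²,y² cancel):
  33.882·x + 14.248·y = 994.711498
  108.460·x + 168.984·y = 3271.023922
det = 33.882·168.984 − 14.248·108.460 = 4180.177808
x = (994.711498·168.984 − 14.248·3271.023922) / 4180.177808 = 29.062108
y = (33.882·3271.023922 − 994.711498·108.460) / 4180.177808 = 0.703899
|P − Q| = √((29.062108 − 42.044)² + (0.703899 − -49.335)²) = 51.695463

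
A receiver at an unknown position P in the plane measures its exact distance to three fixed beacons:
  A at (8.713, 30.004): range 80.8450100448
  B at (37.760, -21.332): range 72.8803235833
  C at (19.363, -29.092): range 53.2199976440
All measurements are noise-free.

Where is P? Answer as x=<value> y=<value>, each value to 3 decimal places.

eq1: (x − 8.713)² + (y − 30.004)² = 80.8450100448²
eq2: (x − 37.760)² + (y + 21.332)² = 72.8803235833²
eq3: (x − 19.363)² + (y + 29.092)² = 53.2199976440²
eq1−eq3, eq1−eq2 (x²,y² cancel):
  21.300·x − 118.192·y = 3948.661348
  58.094·x − 102.672·y = 2129.089523
det = 21.300·-102.672 − -118.192·58.094 = 4679.332448
x = (3948.661348·-102.672 − -118.192·2129.089523) / 4679.332448 = -32.862724
y = (21.300·2129.089523 − 3948.661348·58.094) / 4679.332448 = -39.331235

x=-32.863 y=-39.331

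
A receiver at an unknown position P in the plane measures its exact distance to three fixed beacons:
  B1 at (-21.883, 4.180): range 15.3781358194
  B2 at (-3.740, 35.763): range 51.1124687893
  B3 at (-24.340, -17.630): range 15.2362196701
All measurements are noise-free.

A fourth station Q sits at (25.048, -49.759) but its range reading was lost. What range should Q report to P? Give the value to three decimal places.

eq1: (x + 21.883)² + (y − 4.180)² = 15.3781358194²
eq2: (x + 3.740)² + (y − 35.763)² = 51.1124687893²
eq3: (x + 24.340)² + (y + 17.630)² = 15.2362196701²
eq2−eq1, eq2−eq3 (x²,y² cancel):
  -36.286·x − 63.166·y = 1579.355724
  -41.200·x − 106.786·y = 1990.614807
det = -36.286·-106.786 − -63.166·-41.200 = 1272.397596
x = (1579.355724·-106.786 − -63.166·1990.614807) / 1272.397596 = -33.726805
y = (-36.286·1990.614807 − 1579.355724·-41.200) / 1272.397596 = -5.628738
|P − Q| = √((-33.726805 − 25.048)² + (-5.628738 − -49.759)²) = 73.498011

73.498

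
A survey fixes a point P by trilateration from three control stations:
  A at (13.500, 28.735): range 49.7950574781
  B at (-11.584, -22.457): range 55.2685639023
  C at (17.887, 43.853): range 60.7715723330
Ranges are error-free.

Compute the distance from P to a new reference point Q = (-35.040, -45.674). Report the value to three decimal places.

eq1: (x − 13.500)² + (y − 28.735)² = 49.7950574781²
eq2: (x + 11.584)² + (y + 22.457)² = 55.2685639023²
eq3: (x − 17.887)² + (y − 43.853)² = 60.7715723330²
eq1−eq2, eq1−eq3 (x²,y² cancel):
  -50.168·x − 102.384·y = -944.510727
  8.774·x + 30.236·y = 21.443898
det = -50.168·30.236 − -102.384·8.774 = -618.562432
x = (-944.510727·30.236 − -102.384·21.443898) / -618.562432 = 42.619326
y = (-50.168·21.443898 − -944.510727·8.774) / -618.562432 = -11.658224
|P − Q| = √((42.619326 − -35.040)² + (-11.658224 − -45.674)²) = 84.782333

84.782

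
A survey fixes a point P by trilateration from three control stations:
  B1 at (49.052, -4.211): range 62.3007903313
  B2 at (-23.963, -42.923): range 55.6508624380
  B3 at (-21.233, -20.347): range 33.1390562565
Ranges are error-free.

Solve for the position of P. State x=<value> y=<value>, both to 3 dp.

eq1: (x − 49.052)² + (y + 4.211)² = 62.3007903313²
eq2: (x + 23.963)² + (y + 42.923)² = 55.6508624380²
eq3: (x + 21.233)² + (y + 20.347)² = 33.1390562565²
eq1−eq2, eq1−eq3 (x²,y² cancel):
  -146.030·x − 77.424·y = 777.148059
  -140.570·x − 32.272·y = 1224.200899
det = -146.030·-32.272 − -77.424·-140.570 = -6170.811520
x = (777.148059·-32.272 − -77.424·1224.200899) / -6170.811520 = -11.295501
y = (-146.030·1224.200899 − 777.148059·-140.570) / -6170.811520 = 11.266971

x=-11.296 y=11.267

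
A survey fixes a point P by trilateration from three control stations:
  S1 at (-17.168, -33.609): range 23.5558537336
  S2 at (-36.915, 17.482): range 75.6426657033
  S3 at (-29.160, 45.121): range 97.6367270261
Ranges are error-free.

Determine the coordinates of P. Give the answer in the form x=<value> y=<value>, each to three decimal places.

x=1.896 y=-47.445

eq1: (x + 17.168)² + (y + 33.609)² = 23.5558537336²
eq2: (x + 36.915)² + (y − 17.482)² = 75.6426657033²
eq3: (x + 29.160)² + (y − 45.121)² = 97.6367270261²
eq1−eq3, eq1−eq2 (x²,y² cancel):
  -23.984·x + 157.460·y = -7516.147083
  -39.494·x + 102.182·y = -4922.902186
det = -23.984·102.182 − 157.460·-39.494 = 3767.992152
x = (-7516.147083·102.182 − 157.460·-4922.902186) / 3767.992152 = 1.896298
y = (-23.984·-4922.902186 − -7516.147083·-39.494) / 3767.992152 = -47.444851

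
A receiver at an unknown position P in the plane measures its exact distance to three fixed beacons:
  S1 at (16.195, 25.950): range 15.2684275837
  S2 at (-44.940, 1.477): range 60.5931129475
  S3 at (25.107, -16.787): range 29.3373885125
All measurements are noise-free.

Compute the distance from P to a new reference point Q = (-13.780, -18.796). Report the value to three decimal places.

eq1: (x − 16.195)² + (y − 25.950)² = 15.2684275837²
eq2: (x + 44.940)² + (y − 1.477)² = 60.5931129475²
eq3: (x − 25.107)² + (y + 16.787)² = 29.3373885125²
eq3−eq1, eq3−eq2 (x²,y² cancel):
  -17.824·x + 85.474·y = 651.073191
  -140.094·x + 36.528·y = -1701.222661
det = -17.824·36.528 − 85.474·-140.094 = 11323.319484
x = (651.073191·36.528 − 85.474·-1701.222661) / 11323.319484 = 14.941971
y = (-17.824·-1701.222661 − 651.073191·-140.094) / 11323.319484 = 10.733075
|P − Q| = √((14.941971 − -13.780)² + (10.733075 − -18.796)²) = 41.193663

41.194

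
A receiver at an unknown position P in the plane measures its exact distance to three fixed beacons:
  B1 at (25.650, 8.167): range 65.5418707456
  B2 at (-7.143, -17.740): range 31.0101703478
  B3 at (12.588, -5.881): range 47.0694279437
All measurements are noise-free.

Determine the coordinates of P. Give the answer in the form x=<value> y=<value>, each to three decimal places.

x=-6.851 y=-48.749

eq1: (x − 25.650)² + (y − 8.167)² = 65.5418707456²
eq2: (x + 7.143)² + (y + 17.740)² = 31.0101703478²
eq3: (x − 12.588)² + (y + 5.881)² = 47.0694279437²
eq1−eq3, eq1−eq2 (x²,y² cancel):
  -26.124·x − 28.096·y = 1548.627290
  -65.586·x − 51.814·y = 2975.213816
det = -26.124·-51.814 − -28.096·-65.586 = -489.115320
x = (1548.627290·-51.814 − -28.096·2975.213816) / -489.115320 = -6.851212
y = (-26.124·2975.213816 − 1548.627290·-65.586) / -489.115320 = -48.748798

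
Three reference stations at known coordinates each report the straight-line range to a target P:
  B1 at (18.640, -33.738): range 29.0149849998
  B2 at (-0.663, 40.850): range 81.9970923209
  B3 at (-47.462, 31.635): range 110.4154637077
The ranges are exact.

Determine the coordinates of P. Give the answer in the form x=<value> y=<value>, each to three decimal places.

eq1: (x − 18.640)² + (y + 33.738)² = 29.0149849998²
eq2: (x + 0.663)² + (y − 40.850)² = 81.9970923209²
eq3: (x + 47.462)² + (y − 31.635)² = 110.4154637077²
eq1−eq2, eq1−eq3 (x²,y² cancel):
  -38.606·x + 149.176·y = -5698.193970
  -132.204·x + 130.746·y = -9581.992846
det = -38.606·130.746 − 149.176·-132.204 = 14674.083828
x = (-5698.193970·130.746 − 149.176·-9581.992846) / 14674.083828 = 46.639184
y = (-38.606·-9581.992846 − -5698.193970·-132.204) / 14674.083828 = -26.127806

x=46.639 y=-26.128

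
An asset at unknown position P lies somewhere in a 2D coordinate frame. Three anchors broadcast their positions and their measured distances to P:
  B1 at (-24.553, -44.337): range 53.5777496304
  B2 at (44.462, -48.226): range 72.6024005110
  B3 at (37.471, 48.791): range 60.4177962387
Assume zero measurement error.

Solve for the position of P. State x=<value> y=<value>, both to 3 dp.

eq1: (x + 24.553)² + (y + 44.337)² = 53.5777496304²
eq2: (x − 44.462)² + (y + 48.226)² = 72.6024005110²
eq3: (x − 37.471)² + (y − 48.791)² = 60.4177962387²
eq1−eq2, eq1−eq3 (x²,y² cancel):
  138.030·x − 7.778·y = -666.536163
  124.048·x + 186.256·y = 436.283297
det = 138.030·186.256 − -7.778·124.048 = 26673.761024
x = (-666.536163·186.256 − -7.778·436.283297) / 26673.761024 = -4.527031
y = (138.030·436.283297 − -666.536163·124.048) / 26673.761024 = 5.357425

x=-4.527 y=5.357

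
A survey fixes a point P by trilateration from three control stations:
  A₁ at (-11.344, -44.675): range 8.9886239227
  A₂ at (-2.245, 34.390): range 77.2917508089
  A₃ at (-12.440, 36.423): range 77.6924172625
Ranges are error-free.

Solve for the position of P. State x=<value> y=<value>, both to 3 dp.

eq1: (x + 11.344)² + (y + 44.675)² = 8.9886239227²
eq2: (x + 2.245)² + (y − 34.390)² = 77.2917508089²
eq3: (x + 12.440)² + (y − 36.423)² = 77.6924172625²
eq2−eq3, eq2−eq1 (x²,y² cancel):
  -20.390·x + 4.066·y = 231.579447
  -18.198·x − 158.130·y = 6830.049219
det = -20.390·-158.130 − 4.066·-18.198 = 3298.263768
x = (231.579447·-158.130 − 4.066·6830.049219) / 3298.263768 = -19.522586
y = (-20.390·6830.049219 − 231.579447·-18.198) / 3298.263768 = -40.945913

x=-19.523 y=-40.946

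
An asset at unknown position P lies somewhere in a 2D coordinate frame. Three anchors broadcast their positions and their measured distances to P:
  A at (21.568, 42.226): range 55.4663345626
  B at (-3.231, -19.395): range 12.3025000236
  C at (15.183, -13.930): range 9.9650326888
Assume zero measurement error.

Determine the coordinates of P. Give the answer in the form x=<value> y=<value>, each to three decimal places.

eq1: (x − 21.568)² + (y − 42.226)² = 55.4663345626²
eq2: (x + 3.231)² + (y + 19.395)² = 12.3025000236²
eq3: (x − 15.183)² + (y + 13.930)² = 9.9650326888²
eq1−eq2, eq1−eq3 (x²,y² cancel):
  -49.598·x − 123.242·y = 1063.554449
  -12.770·x − 112.312·y = 1153.567082
det = -49.598·-112.312 − -123.242·-12.770 = 3996.650236
x = (1063.554449·-112.312 − -123.242·1153.567082) / 3996.650236 = 5.684257
y = (-49.598·1153.567082 − 1063.554449·-12.770) / 3996.650236 = -10.917400

x=5.684 y=-10.917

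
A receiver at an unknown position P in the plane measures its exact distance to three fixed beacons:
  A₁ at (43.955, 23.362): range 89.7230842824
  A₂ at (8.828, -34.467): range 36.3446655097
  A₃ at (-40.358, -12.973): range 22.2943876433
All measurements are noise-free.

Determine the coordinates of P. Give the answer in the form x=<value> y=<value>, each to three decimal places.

eq1: (x − 43.955)² + (y − 23.362)² = 89.7230842824²
eq2: (x − 8.828)² + (y + 34.467)² = 36.3446655097²
eq3: (x + 40.358)² + (y + 12.973)² = 22.2943876433²
eq1−eq3, eq1−eq2 (x²,y² cancel):
  -168.626·x − 72.670·y = 6872.433957
  -70.254·x − 115.658·y = 5517.379746
det = -168.626·-115.658 − -72.670·-70.254 = 14397.587728
x = (6872.433957·-115.658 − -72.670·5517.379746) / 14397.587728 = -27.359026
y = (-168.626·5517.379746 − 6872.433957·-70.254) / 14397.587728 = -31.085603

x=-27.359 y=-31.086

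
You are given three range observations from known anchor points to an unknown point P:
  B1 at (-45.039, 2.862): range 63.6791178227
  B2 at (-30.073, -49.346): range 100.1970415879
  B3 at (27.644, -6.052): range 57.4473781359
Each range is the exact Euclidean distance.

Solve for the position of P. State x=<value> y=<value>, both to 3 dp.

x=2.269 y=45.488

eq1: (x + 45.039)² + (y − 2.862)² = 63.6791178227²
eq2: (x + 30.073)² + (y + 49.346)² = 100.1970415879²
eq3: (x − 27.644)² + (y + 6.052)² = 57.4473781359²
eq1−eq3, eq1−eq2 (x²,y² cancel):
  145.366·x − 17.828·y = -481.056333
  29.932·x − 104.416·y = -4681.706616
det = 145.366·-104.416 − -17.828·29.932 = -14644.908560
x = (-481.056333·-104.416 − -17.828·-4681.706616) / -14644.908560 = 2.269423
y = (145.366·-4681.706616 − -481.056333·29.932) / -14644.908560 = 45.487617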